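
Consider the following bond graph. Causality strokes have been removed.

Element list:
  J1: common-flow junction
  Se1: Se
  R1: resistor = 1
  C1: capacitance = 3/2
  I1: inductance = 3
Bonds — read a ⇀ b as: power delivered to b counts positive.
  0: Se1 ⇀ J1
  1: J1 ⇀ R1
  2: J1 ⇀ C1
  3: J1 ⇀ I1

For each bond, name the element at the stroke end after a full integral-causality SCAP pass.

#0 →J1
#1 →J1
#2 →J1
#3 →I1

β0 →J1  (Se1: effort source, stroke at far end)
β2 →J1  (C1: C, integral causality)
β3 →I1  (I1: I, integral causality)
β1 →J1  (J1: bond 3 brought flow, rest push out)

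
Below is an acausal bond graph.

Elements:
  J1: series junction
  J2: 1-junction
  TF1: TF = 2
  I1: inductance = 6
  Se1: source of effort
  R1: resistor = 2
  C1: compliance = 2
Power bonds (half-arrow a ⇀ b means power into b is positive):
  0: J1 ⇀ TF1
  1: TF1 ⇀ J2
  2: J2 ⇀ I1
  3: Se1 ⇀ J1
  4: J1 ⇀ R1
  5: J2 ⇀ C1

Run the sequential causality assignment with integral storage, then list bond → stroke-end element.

bond 0 stroke at TF1
bond 1 stroke at J2
bond 2 stroke at I1
bond 3 stroke at J1
bond 4 stroke at J1
bond 5 stroke at J2

#3 stroke→J1  (Se1: effort source, stroke at far end)
#2 stroke→I1  (I1 integral (f out))
#1 stroke→J2  (J2: bond 2 brought flow, rest push out)
#5 stroke→J2  (J2 flow already set via bond 2)
#0 stroke→TF1  (TF TF1: opposite of bond 1)
#4 stroke→J1  (J1: bond 0 brought flow, rest push out)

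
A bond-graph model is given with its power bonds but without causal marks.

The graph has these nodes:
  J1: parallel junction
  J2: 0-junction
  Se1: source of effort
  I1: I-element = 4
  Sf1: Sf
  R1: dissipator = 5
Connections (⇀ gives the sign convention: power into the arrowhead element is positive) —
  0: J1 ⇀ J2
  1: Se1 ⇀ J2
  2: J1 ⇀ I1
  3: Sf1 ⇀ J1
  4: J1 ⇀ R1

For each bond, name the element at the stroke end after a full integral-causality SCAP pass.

#0 |J1
#1 |J2
#2 |I1
#3 |Sf1
#4 |R1

bond 1 →J2  (Se1: effort source, stroke at far end)
bond 3 →Sf1  (Sf1 fixes flow; stroke at Sf1)
bond 0 →J1  (J2: bond 1 brought effort, rest push out)
bond 2 →I1  (J1: bond 0 brought effort, rest push out)
bond 4 →R1  (J1 effort already set via bond 0)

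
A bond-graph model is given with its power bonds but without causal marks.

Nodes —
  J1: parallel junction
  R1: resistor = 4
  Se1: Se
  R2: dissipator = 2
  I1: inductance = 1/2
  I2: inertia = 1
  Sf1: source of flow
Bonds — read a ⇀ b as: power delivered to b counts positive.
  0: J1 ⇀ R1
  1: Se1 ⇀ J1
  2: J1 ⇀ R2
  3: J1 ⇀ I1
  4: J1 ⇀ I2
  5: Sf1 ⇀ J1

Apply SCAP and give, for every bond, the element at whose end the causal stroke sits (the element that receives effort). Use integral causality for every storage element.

β0 →R1
β1 →J1
β2 →R2
β3 →I1
β4 →I2
β5 →Sf1

bond 1 |J1  (source Se1 imposes e)
bond 5 |Sf1  (Sf1: flow source, stroke at near end)
bond 0 |R1  (J1 effort already set via bond 1)
bond 2 |R2  (J1 effort already set via bond 1)
bond 3 |I1  (common-e at J1 fixed by 1)
bond 4 |I2  (J1 effort already set via bond 1)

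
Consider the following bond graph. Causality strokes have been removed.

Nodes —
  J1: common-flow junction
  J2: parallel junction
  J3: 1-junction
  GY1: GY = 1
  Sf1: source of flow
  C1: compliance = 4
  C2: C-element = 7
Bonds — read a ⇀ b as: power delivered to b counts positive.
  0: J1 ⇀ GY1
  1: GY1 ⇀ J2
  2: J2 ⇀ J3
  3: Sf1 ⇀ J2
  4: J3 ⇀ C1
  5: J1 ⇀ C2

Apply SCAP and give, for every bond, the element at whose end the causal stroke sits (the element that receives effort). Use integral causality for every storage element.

b3 stroke at Sf1  (Sf1: flow source, stroke at near end)
b4 stroke at J3  (C1 outputs effort q/C1)
b2 stroke at J2  (J3: last free bond brings flow in)
b1 stroke at GY1  (J2 effort already set via bond 2)
b0 stroke at GY1  (through GY1, causality inverts; strokes same side of GY1)
b5 stroke at J1  (common-f at J1 fixed by 0)

b0 →GY1
b1 →GY1
b2 →J2
b3 →Sf1
b4 →J3
b5 →J1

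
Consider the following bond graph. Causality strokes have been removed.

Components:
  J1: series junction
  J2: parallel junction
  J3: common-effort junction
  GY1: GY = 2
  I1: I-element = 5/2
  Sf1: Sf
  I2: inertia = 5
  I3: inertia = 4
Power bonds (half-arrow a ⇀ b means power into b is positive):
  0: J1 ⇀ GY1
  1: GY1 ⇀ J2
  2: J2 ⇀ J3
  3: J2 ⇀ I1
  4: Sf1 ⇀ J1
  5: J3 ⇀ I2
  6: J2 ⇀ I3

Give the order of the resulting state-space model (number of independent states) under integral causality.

b4 →Sf1  (Sf1 (Sf) sets flow on bond)
b0 →J1  (J1 flow already set via bond 4)
b1 →J2  (GY1 both-in/both-out from 0)
b2 →J3  (common-e at J2 fixed by 1)
b3 →I1  (0-jn J2 has e-setter on 1)
b6 →I3  (J2 effort already set via bond 1)
b5 →I2  (common-e at J3 fixed by 2)

3  (I1, I2, I3 all integral)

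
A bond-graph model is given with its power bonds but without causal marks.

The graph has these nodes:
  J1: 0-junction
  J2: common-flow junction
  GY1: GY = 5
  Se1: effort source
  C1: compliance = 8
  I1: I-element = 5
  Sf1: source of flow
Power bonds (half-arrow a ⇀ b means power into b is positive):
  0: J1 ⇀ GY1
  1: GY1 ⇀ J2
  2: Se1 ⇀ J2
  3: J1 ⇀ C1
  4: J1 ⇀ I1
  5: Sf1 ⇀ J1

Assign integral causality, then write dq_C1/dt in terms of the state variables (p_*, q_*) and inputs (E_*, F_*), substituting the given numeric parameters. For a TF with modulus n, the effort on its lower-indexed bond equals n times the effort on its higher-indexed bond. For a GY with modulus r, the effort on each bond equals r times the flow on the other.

bond 2 →J2  (source Se1 imposes e)
bond 5 →Sf1  (Sf1 (Sf) sets flow on bond)
bond 1 →GY1  (J2: last free bond brings flow in)
bond 0 →GY1  (GY1: gyrator matches bond 1)
bond 3 →J1  (C1 integral (e out))
bond 4 →I1  (J1: bond 3 brought effort, rest push out)

dq_C1/dt = E_Se1/5 + F_Sf1 - p_I1/5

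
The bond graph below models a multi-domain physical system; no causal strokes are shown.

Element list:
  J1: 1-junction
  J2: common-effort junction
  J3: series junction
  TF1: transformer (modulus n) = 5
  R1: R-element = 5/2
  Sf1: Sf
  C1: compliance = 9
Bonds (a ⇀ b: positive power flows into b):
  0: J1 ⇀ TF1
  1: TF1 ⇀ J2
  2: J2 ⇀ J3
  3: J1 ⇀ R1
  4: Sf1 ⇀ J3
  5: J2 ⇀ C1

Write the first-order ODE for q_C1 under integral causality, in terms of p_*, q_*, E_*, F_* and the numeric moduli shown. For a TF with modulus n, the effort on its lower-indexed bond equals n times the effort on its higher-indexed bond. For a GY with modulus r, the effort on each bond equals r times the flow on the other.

dq_C1/dt = -F_Sf1 - 10*q_C1/9

b4 |Sf1  (Sf1: flow source, stroke at near end)
b2 |J3  (J3: bond 4 brought flow, rest push out)
b5 |J2  (prefer integral on C1)
b1 |TF1  (J2 effort already set via bond 5)
b0 |J1  (TF1: transformer flips bond 1)
b3 |R1  (only one flow-in slot at J1)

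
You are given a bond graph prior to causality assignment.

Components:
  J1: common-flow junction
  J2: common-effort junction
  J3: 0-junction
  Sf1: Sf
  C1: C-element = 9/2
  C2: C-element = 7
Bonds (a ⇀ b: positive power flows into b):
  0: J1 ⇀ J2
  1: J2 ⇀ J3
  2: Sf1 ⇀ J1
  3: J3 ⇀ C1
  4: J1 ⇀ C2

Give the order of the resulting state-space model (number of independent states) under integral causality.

bond 2 stroke→Sf1  (Sf1 (Sf) sets flow on bond)
bond 0 stroke→J1  (1-jn J1 has f-setter on 2)
bond 4 stroke→J1  (J1 flow already set via bond 2)
bond 1 stroke→J2  (only one effort-in slot at J2)
bond 3 stroke→J3  (J3 needs exactly one e-in)

2  (C1, C2 all integral)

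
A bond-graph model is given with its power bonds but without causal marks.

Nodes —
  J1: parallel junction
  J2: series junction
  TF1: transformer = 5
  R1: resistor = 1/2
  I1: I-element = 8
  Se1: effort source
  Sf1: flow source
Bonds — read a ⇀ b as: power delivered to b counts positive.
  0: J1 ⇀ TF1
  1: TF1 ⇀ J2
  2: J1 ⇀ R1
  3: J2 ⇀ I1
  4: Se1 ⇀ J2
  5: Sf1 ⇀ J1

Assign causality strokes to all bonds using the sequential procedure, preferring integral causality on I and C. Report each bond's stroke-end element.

bond 0 |TF1
bond 1 |J2
bond 2 |J1
bond 3 |I1
bond 4 |J2
bond 5 |Sf1

b4 →J2  (Se1 (Se) sets effort on bond)
b5 →Sf1  (Sf1: flow source, stroke at near end)
b3 →I1  (I1 outputs flow p/I1)
b1 →J2  (J2 flow already set via bond 3)
b0 →TF1  (through TF1, causality passes straight; one stroke at TF1)
b2 →J1  (J1 needs exactly one e-in)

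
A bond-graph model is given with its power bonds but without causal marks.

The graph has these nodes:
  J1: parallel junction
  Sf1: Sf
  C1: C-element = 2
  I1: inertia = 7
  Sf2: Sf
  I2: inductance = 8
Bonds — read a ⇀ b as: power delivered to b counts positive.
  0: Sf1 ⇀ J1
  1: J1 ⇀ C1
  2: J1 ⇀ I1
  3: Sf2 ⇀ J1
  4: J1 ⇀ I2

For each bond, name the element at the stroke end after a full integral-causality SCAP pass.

#0 stroke→Sf1  (Sf1 (Sf) sets flow on bond)
#3 stroke→Sf2  (Sf2: flow source, stroke at near end)
#1 stroke→J1  (C1: C, integral causality)
#2 stroke→I1  (common-e at J1 fixed by 1)
#4 stroke→I2  (0-jn J1 has e-setter on 1)

b0 stroke at Sf1
b1 stroke at J1
b2 stroke at I1
b3 stroke at Sf2
b4 stroke at I2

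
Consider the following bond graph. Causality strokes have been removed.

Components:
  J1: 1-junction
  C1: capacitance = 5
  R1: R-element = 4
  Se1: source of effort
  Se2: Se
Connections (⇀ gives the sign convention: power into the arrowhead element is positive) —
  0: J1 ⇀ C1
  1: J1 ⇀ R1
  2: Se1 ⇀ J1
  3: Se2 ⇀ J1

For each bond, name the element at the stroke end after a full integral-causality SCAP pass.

β0 →J1
β1 →R1
β2 →J1
β3 →J1

bond 2 stroke→J1  (Se1 fixes effort; stroke away)
bond 3 stroke→J1  (source Se2 imposes e)
bond 0 stroke→J1  (C1 integral (e out))
bond 1 stroke→R1  (J1 needs exactly one f-in)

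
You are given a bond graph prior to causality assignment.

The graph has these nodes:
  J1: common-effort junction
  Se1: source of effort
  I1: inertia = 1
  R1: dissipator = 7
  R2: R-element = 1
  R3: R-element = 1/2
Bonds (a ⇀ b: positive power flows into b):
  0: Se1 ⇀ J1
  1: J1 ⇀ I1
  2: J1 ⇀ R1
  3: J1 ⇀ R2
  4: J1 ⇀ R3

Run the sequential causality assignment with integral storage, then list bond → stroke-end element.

b0 stroke at J1  (Se1 (Se) sets effort on bond)
b1 stroke at I1  (common-e at J1 fixed by 0)
b2 stroke at R1  (J1 effort already set via bond 0)
b3 stroke at R2  (common-e at J1 fixed by 0)
b4 stroke at R3  (J1 effort already set via bond 0)

#0 stroke→J1
#1 stroke→I1
#2 stroke→R1
#3 stroke→R2
#4 stroke→R3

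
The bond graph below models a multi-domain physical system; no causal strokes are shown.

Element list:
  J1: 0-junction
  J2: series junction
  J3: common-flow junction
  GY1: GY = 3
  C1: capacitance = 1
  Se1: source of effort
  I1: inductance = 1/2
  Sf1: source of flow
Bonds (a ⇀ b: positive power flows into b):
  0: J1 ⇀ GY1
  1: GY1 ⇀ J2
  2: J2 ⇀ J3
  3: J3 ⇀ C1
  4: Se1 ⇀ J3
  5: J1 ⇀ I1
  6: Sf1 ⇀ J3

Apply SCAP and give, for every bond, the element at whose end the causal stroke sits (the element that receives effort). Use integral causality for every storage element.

b0 |J1
b1 |J2
b2 |J3
b3 |J3
b4 |J3
b5 |I1
b6 |Sf1

bond 4 stroke at J3  (Se1 (Se) sets effort on bond)
bond 6 stroke at Sf1  (source Sf1 imposes f)
bond 2 stroke at J3  (J3: bond 6 brought flow, rest push out)
bond 3 stroke at J3  (J3 flow already set via bond 6)
bond 1 stroke at J2  (J2: bond 2 brought flow, rest push out)
bond 0 stroke at J1  (GY1 both-in/both-out from 1)
bond 5 stroke at I1  (J1: bond 0 brought effort, rest push out)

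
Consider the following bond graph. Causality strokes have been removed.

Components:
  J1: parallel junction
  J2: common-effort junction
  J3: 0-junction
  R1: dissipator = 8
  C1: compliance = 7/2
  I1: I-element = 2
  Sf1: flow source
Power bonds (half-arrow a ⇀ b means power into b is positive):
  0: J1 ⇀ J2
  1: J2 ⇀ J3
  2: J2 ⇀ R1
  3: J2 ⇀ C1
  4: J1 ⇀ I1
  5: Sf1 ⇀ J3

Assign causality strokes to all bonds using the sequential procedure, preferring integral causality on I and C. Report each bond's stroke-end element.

β0 stroke at J1
β1 stroke at J3
β2 stroke at R1
β3 stroke at J2
β4 stroke at I1
β5 stroke at Sf1

#5 |Sf1  (Sf1 (Sf) sets flow on bond)
#1 |J3  (J3: last free bond brings effort in)
#3 |J2  (C1 outputs effort q/C1)
#0 |J1  (0-jn J2 has e-setter on 3)
#2 |R1  (J2 effort already set via bond 3)
#4 |I1  (0-jn J1 has e-setter on 0)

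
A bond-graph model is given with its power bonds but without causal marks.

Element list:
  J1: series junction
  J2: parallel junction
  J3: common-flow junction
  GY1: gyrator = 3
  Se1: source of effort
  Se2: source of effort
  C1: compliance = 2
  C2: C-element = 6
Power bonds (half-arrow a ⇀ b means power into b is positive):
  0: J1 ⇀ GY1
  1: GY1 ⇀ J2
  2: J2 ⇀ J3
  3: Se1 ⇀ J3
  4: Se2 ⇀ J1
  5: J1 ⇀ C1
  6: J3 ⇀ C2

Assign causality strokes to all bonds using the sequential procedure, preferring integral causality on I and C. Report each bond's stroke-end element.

b0 stroke at GY1
b1 stroke at GY1
b2 stroke at J2
b3 stroke at J3
b4 stroke at J1
b5 stroke at J1
b6 stroke at J3

#3 stroke at J3  (Se1 (Se) sets effort on bond)
#4 stroke at J1  (source Se2 imposes e)
#5 stroke at J1  (C1 integral (e out))
#0 stroke at GY1  (closing 1-jn rule on J1)
#1 stroke at GY1  (GY1 both-in/both-out from 0)
#2 stroke at J2  (only one effort-in slot at J2)
#6 stroke at J3  (1-jn J3 has f-setter on 2)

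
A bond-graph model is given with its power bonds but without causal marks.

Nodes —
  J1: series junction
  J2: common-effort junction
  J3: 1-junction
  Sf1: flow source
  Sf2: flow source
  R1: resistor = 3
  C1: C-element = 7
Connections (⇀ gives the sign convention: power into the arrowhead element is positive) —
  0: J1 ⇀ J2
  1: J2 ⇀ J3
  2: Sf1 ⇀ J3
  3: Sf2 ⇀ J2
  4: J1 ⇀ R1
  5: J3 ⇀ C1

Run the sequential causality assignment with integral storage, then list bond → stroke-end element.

bond 0 →J2
bond 1 →J3
bond 2 →Sf1
bond 3 →Sf2
bond 4 →J1
bond 5 →J3

bond 2 |Sf1  (Sf1: flow source, stroke at near end)
bond 3 |Sf2  (source Sf2 imposes f)
bond 1 |J3  (common-f at J3 fixed by 2)
bond 5 |J3  (1-jn J3 has f-setter on 2)
bond 0 |J2  (only one effort-in slot at J2)
bond 4 |J1  (J1 flow already set via bond 0)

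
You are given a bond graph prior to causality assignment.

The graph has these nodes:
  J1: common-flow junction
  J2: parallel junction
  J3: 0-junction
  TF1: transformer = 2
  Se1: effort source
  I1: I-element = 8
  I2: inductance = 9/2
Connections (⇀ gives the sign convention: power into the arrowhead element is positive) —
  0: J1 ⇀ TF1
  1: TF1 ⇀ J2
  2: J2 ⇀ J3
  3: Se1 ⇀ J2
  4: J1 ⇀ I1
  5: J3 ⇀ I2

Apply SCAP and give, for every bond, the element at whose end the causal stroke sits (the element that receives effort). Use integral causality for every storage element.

#0 |J1
#1 |TF1
#2 |J3
#3 |J2
#4 |I1
#5 |I2

bond 3 |J2  (Se1: effort source, stroke at far end)
bond 1 |TF1  (0-jn J2 has e-setter on 3)
bond 2 |J3  (0-jn J2 has e-setter on 3)
bond 5 |I2  (J3 effort already set via bond 2)
bond 0 |J1  (TF1 one-in-one-out from 1)
bond 4 |I1  (closing 1-jn rule on J1)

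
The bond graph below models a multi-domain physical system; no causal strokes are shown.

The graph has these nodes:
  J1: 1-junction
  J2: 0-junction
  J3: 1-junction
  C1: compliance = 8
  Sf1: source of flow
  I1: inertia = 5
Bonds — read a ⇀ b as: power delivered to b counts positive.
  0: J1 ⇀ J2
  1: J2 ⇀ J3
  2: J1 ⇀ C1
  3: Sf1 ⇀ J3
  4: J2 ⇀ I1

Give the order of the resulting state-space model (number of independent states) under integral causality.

#3 →Sf1  (source Sf1 imposes f)
#1 →J3  (J3: bond 3 brought flow, rest push out)
#2 →J1  (C1: C, integral causality)
#0 →J2  (closing 1-jn rule on J1)
#4 →I1  (J2 effort already set via bond 0)

2  (C1, I1 all integral)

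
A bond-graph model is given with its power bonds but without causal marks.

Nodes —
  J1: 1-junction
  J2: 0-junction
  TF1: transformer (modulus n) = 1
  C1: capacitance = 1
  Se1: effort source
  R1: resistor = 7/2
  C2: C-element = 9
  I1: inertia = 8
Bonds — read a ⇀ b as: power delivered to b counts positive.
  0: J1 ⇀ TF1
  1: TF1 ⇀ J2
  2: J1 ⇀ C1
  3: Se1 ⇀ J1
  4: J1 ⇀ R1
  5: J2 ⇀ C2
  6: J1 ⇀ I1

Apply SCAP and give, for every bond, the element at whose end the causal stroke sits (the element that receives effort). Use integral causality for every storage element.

#3 |J1  (Se1: effort source, stroke at far end)
#2 |J1  (prefer integral on C1)
#5 |J2  (C2 outputs effort q/C2)
#1 |TF1  (0-jn J2 has e-setter on 5)
#0 |J1  (TF TF1: opposite of bond 1)
#6 |I1  (I1: I, integral causality)
#4 |J1  (common-f at J1 fixed by 6)

b0 stroke→J1
b1 stroke→TF1
b2 stroke→J1
b3 stroke→J1
b4 stroke→J1
b5 stroke→J2
b6 stroke→I1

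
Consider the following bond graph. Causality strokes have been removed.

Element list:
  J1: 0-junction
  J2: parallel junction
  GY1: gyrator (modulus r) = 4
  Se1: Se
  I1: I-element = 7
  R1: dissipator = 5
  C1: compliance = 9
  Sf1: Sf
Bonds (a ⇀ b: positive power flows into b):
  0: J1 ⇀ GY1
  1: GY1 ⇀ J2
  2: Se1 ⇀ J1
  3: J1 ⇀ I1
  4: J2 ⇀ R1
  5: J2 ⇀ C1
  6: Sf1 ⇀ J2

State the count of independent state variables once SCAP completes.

β2 stroke at J1  (Se1: effort source, stroke at far end)
β6 stroke at Sf1  (Sf1 fixes flow; stroke at Sf1)
β0 stroke at GY1  (common-e at J1 fixed by 2)
β3 stroke at I1  (common-e at J1 fixed by 2)
β1 stroke at GY1  (GY1: gyrator matches bond 0)
β5 stroke at J2  (C1 integral (e out))
β4 stroke at R1  (J2 effort already set via bond 5)

2  (C1, I1 all integral)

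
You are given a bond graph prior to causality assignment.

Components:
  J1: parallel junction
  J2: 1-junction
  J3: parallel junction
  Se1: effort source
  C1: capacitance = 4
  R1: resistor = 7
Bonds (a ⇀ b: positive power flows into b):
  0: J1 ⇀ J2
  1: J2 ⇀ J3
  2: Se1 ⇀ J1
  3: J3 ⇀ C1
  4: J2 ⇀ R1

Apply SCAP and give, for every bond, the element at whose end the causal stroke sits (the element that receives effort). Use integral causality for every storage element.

β2 stroke at J1  (Se1 fixes effort; stroke away)
β0 stroke at J2  (common-e at J1 fixed by 2)
β3 stroke at J3  (prefer integral on C1)
β1 stroke at J2  (J3: bond 3 brought effort, rest push out)
β4 stroke at R1  (J2: last free bond brings flow in)

#0 →J2
#1 →J2
#2 →J1
#3 →J3
#4 →R1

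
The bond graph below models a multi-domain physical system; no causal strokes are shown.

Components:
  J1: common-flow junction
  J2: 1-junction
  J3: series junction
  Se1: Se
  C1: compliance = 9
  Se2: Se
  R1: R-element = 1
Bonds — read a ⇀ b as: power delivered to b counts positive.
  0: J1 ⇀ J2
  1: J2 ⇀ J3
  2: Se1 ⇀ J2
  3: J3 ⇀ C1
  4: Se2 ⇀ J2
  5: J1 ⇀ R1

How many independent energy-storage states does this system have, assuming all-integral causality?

b2 |J2  (Se1 (Se) sets effort on bond)
b4 |J2  (Se2 fixes effort; stroke away)
b3 |J3  (C1 integral (e out))
b1 |J2  (J3: last free bond brings flow in)
b0 |J1  (J2: last free bond brings flow in)
b5 |R1  (J1: last free bond brings flow in)

1  (C1 all integral)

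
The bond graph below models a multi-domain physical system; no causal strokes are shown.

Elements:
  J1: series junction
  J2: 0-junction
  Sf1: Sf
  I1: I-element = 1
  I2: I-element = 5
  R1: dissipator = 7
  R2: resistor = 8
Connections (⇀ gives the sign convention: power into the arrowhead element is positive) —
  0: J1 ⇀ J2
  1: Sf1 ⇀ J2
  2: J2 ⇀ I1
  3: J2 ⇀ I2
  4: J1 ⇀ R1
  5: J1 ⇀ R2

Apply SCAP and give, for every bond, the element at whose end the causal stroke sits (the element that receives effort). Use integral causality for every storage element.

#0 stroke→J2
#1 stroke→Sf1
#2 stroke→I1
#3 stroke→I2
#4 stroke→J1
#5 stroke→J1

bond 1 stroke at Sf1  (Sf1 fixes flow; stroke at Sf1)
bond 2 stroke at I1  (prefer integral on I1)
bond 3 stroke at I2  (I2 outputs flow p/I2)
bond 0 stroke at J2  (J2 needs exactly one e-in)
bond 4 stroke at J1  (common-f at J1 fixed by 0)
bond 5 stroke at J1  (1-jn J1 has f-setter on 0)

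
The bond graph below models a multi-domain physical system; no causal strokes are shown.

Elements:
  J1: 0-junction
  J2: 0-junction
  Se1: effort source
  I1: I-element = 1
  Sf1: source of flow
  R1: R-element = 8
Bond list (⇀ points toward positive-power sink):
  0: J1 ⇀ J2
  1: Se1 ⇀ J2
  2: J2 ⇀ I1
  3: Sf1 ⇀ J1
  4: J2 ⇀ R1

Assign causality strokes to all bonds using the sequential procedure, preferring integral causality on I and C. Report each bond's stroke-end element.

b0 stroke at J1
b1 stroke at J2
b2 stroke at I1
b3 stroke at Sf1
b4 stroke at R1

β1 →J2  (Se1 (Se) sets effort on bond)
β3 →Sf1  (Sf1: flow source, stroke at near end)
β0 →J1  (J1 needs exactly one e-in)
β2 →I1  (J2: bond 1 brought effort, rest push out)
β4 →R1  (common-e at J2 fixed by 1)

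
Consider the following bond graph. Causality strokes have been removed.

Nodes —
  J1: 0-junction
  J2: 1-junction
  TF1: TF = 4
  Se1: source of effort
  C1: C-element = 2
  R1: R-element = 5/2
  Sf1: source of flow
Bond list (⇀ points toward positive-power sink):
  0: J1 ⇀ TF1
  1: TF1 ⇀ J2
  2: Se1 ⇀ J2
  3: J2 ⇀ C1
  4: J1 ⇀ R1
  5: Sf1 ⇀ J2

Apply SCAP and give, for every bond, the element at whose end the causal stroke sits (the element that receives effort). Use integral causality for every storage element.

#2 |J2  (source Se1 imposes e)
#5 |Sf1  (Sf1: flow source, stroke at near end)
#1 |J2  (common-f at J2 fixed by 5)
#3 |J2  (J2: bond 5 brought flow, rest push out)
#0 |TF1  (TF1: transformer flips bond 1)
#4 |J1  (only one effort-in slot at J1)

bond 0 stroke→TF1
bond 1 stroke→J2
bond 2 stroke→J2
bond 3 stroke→J2
bond 4 stroke→J1
bond 5 stroke→Sf1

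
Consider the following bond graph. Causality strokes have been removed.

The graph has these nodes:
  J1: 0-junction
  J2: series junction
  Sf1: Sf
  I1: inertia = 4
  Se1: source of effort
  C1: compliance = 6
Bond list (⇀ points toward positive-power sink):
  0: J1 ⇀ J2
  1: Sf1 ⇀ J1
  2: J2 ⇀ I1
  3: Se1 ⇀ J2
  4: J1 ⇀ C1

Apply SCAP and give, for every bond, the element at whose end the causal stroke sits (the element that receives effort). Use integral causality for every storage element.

b0 stroke→J2
b1 stroke→Sf1
b2 stroke→I1
b3 stroke→J2
b4 stroke→J1

#1 stroke at Sf1  (Sf1: flow source, stroke at near end)
#3 stroke at J2  (Se1: effort source, stroke at far end)
#2 stroke at I1  (I1 integral (f out))
#0 stroke at J2  (common-f at J2 fixed by 2)
#4 stroke at J1  (closing 0-jn rule on J1)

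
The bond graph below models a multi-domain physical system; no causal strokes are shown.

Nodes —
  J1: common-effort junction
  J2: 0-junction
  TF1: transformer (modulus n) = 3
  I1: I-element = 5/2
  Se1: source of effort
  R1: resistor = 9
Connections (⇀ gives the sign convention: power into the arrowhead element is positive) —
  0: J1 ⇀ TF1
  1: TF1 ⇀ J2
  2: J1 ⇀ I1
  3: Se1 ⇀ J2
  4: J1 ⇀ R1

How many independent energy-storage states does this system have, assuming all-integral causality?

1  (I1 all integral)

bond 3 stroke at J2  (Se1: effort source, stroke at far end)
bond 1 stroke at TF1  (0-jn J2 has e-setter on 3)
bond 0 stroke at J1  (TF TF1: opposite of bond 1)
bond 2 stroke at I1  (common-e at J1 fixed by 0)
bond 4 stroke at R1  (common-e at J1 fixed by 0)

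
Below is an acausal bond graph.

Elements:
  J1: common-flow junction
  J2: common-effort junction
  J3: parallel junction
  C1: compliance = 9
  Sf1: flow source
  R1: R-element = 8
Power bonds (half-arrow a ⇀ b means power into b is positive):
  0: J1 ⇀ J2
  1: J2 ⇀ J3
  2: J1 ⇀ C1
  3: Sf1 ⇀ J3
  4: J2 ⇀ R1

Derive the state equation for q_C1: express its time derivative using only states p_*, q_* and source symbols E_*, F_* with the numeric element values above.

b3 stroke→Sf1  (Sf1 (Sf) sets flow on bond)
b1 stroke→J3  (J3: last free bond brings effort in)
b2 stroke→J1  (prefer integral on C1)
b0 stroke→J2  (closing 1-jn rule on J1)
b4 stroke→R1  (common-e at J2 fixed by 0)

dq_C1/dt = -F_Sf1 - q_C1/72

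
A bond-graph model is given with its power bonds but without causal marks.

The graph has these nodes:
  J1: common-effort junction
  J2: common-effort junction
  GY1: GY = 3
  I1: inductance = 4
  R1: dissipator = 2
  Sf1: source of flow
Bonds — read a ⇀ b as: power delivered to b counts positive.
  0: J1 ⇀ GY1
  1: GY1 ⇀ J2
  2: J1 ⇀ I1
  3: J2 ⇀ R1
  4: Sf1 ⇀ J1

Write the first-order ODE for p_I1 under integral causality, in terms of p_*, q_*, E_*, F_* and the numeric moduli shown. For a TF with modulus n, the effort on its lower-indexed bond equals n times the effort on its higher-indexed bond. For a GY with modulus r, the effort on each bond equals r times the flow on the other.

#4 stroke at Sf1  (source Sf1 imposes f)
#2 stroke at I1  (I1 outputs flow p/I1)
#0 stroke at J1  (only one effort-in slot at J1)
#1 stroke at J2  (GY GY1: same side as bond 0)
#3 stroke at R1  (J2: bond 1 brought effort, rest push out)

dp_I1/dt = 9*F_Sf1/2 - 9*p_I1/8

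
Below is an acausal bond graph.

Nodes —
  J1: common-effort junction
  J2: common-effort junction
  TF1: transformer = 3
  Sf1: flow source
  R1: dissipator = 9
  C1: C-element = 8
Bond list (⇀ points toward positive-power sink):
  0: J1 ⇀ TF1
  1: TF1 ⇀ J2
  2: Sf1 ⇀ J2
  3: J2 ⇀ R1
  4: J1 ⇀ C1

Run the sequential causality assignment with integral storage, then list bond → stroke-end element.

β0 stroke→TF1
β1 stroke→J2
β2 stroke→Sf1
β3 stroke→R1
β4 stroke→J1

bond 2 stroke at Sf1  (Sf1: flow source, stroke at near end)
bond 4 stroke at J1  (C1 integral (e out))
bond 0 stroke at TF1  (0-jn J1 has e-setter on 4)
bond 1 stroke at J2  (through TF1, causality passes straight; one stroke at TF1)
bond 3 stroke at R1  (J2: bond 1 brought effort, rest push out)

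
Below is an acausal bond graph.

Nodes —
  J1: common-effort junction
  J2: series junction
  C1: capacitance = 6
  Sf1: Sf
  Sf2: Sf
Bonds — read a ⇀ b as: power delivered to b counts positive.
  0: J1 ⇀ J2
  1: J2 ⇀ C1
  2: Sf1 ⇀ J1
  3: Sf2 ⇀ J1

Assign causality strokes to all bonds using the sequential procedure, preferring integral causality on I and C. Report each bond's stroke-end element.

bond 0 stroke at J1
bond 1 stroke at J2
bond 2 stroke at Sf1
bond 3 stroke at Sf2

#2 |Sf1  (Sf1 fixes flow; stroke at Sf1)
#3 |Sf2  (source Sf2 imposes f)
#0 |J1  (J1: last free bond brings effort in)
#1 |J2  (J2 flow already set via bond 0)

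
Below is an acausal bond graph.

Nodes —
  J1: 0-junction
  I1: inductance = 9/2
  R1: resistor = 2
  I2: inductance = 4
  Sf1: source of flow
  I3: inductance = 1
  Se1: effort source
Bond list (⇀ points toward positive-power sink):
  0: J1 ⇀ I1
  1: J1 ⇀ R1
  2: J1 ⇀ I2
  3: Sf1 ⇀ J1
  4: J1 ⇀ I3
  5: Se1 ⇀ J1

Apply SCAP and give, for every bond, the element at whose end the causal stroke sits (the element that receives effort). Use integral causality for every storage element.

#3 →Sf1  (source Sf1 imposes f)
#5 →J1  (Se1 fixes effort; stroke away)
#0 →I1  (common-e at J1 fixed by 5)
#1 →R1  (common-e at J1 fixed by 5)
#2 →I2  (J1: bond 5 brought effort, rest push out)
#4 →I3  (J1 effort already set via bond 5)

b0 stroke at I1
b1 stroke at R1
b2 stroke at I2
b3 stroke at Sf1
b4 stroke at I3
b5 stroke at J1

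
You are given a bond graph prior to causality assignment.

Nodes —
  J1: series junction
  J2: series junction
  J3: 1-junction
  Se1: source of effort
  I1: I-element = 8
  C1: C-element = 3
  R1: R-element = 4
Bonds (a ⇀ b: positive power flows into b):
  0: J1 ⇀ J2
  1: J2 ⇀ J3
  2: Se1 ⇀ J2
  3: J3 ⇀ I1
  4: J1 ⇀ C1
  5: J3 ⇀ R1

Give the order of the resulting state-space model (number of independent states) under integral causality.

b2 stroke→J2  (Se1 fixes effort; stroke away)
b3 stroke→I1  (prefer integral on I1)
b1 stroke→J3  (common-f at J3 fixed by 3)
b5 stroke→J3  (J3: bond 3 brought flow, rest push out)
b0 stroke→J2  (J2: bond 1 brought flow, rest push out)
b4 stroke→J1  (common-f at J1 fixed by 0)

2  (C1, I1 all integral)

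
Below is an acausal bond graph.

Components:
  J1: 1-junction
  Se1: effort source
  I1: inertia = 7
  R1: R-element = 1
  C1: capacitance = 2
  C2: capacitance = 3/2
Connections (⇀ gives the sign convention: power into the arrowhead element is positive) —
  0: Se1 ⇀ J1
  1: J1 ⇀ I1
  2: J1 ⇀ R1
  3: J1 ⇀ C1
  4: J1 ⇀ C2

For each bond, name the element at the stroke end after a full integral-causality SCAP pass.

bond 0 →J1
bond 1 →I1
bond 2 →J1
bond 3 →J1
bond 4 →J1

b0 →J1  (Se1: effort source, stroke at far end)
b1 →I1  (I1 integral (f out))
b2 →J1  (1-jn J1 has f-setter on 1)
b3 →J1  (J1 flow already set via bond 1)
b4 →J1  (J1: bond 1 brought flow, rest push out)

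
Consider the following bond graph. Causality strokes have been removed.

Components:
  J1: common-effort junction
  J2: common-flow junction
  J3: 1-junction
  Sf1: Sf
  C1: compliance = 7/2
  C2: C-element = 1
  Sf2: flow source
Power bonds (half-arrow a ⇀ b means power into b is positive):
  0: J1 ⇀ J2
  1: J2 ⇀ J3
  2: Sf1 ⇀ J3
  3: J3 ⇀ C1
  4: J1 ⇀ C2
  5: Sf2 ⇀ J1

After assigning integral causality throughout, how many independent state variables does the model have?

2  (C1, C2 all integral)

b2 stroke→Sf1  (Sf1: flow source, stroke at near end)
b5 stroke→Sf2  (source Sf2 imposes f)
b1 stroke→J3  (J3 flow already set via bond 2)
b3 stroke→J3  (1-jn J3 has f-setter on 2)
b0 stroke→J2  (J2 flow already set via bond 1)
b4 stroke→J1  (only one effort-in slot at J1)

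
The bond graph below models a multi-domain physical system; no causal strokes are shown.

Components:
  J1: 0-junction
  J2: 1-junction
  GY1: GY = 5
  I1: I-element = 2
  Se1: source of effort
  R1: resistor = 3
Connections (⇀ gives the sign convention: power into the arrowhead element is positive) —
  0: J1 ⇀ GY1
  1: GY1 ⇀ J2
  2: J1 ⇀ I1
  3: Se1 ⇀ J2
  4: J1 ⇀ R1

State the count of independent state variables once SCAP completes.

bond 3 |J2  (Se1 (Se) sets effort on bond)
bond 1 |GY1  (J2 needs exactly one f-in)
bond 0 |GY1  (through GY1, causality inverts; strokes same side of GY1)
bond 2 |I1  (I1: I, integral causality)
bond 4 |J1  (closing 0-jn rule on J1)

1  (I1 all integral)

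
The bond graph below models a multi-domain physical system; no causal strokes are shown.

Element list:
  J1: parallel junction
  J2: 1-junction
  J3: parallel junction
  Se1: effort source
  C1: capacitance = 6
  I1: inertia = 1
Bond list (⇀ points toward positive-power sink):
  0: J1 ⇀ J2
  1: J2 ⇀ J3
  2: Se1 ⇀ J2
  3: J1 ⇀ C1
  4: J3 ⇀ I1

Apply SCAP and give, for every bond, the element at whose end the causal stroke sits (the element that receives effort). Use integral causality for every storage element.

b0 stroke at J2
b1 stroke at J3
b2 stroke at J2
b3 stroke at J1
b4 stroke at I1

#2 →J2  (Se1: effort source, stroke at far end)
#3 →J1  (C1 integral (e out))
#0 →J2  (common-e at J1 fixed by 3)
#1 →J3  (closing 1-jn rule on J2)
#4 →I1  (J3 effort already set via bond 1)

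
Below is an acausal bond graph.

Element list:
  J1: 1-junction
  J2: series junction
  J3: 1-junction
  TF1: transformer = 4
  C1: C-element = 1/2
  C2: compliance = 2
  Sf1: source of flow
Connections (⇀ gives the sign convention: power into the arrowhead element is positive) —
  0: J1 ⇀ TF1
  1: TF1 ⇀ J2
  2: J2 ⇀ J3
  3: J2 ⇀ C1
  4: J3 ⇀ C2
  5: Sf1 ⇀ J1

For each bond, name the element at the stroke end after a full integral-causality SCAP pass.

#5 stroke at Sf1  (Sf1: flow source, stroke at near end)
#0 stroke at J1  (common-f at J1 fixed by 5)
#1 stroke at TF1  (TF1 one-in-one-out from 0)
#2 stroke at J2  (1-jn J2 has f-setter on 1)
#3 stroke at J2  (common-f at J2 fixed by 1)
#4 stroke at J3  (J3: bond 2 brought flow, rest push out)

bond 0 →J1
bond 1 →TF1
bond 2 →J2
bond 3 →J2
bond 4 →J3
bond 5 →Sf1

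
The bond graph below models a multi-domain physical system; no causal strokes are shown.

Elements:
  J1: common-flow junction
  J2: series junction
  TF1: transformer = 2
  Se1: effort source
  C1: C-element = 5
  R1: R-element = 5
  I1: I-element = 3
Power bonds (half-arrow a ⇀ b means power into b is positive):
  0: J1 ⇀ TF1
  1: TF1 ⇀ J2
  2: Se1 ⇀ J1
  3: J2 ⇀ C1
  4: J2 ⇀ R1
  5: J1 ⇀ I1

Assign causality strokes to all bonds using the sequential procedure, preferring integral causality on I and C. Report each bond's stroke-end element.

β0 stroke at J1
β1 stroke at TF1
β2 stroke at J1
β3 stroke at J2
β4 stroke at J2
β5 stroke at I1

#2 stroke→J1  (Se1 fixes effort; stroke away)
#3 stroke→J2  (C1 outputs effort q/C1)
#5 stroke→I1  (I1 integral (f out))
#0 stroke→J1  (J1 flow already set via bond 5)
#1 stroke→TF1  (TF1 one-in-one-out from 0)
#4 stroke→J2  (J2 flow already set via bond 1)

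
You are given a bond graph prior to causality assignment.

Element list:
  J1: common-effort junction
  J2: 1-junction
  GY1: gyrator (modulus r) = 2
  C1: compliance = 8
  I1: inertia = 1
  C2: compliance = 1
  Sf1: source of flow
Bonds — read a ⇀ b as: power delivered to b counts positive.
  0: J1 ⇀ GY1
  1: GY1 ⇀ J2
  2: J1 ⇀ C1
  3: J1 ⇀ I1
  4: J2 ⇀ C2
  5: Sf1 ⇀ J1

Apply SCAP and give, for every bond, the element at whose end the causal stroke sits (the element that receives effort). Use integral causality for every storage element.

b0 stroke→GY1
b1 stroke→GY1
b2 stroke→J1
b3 stroke→I1
b4 stroke→J2
b5 stroke→Sf1

β5 |Sf1  (source Sf1 imposes f)
β2 |J1  (C1: C, integral causality)
β0 |GY1  (0-jn J1 has e-setter on 2)
β3 |I1  (0-jn J1 has e-setter on 2)
β1 |GY1  (GY1 both-in/both-out from 0)
β4 |J2  (common-f at J2 fixed by 1)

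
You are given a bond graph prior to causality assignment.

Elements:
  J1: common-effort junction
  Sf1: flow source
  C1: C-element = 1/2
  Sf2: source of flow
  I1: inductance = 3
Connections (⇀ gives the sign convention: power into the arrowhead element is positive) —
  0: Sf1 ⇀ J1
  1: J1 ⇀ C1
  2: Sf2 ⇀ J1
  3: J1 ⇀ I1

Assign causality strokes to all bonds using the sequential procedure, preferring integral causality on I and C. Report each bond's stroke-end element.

β0 stroke at Sf1
β1 stroke at J1
β2 stroke at Sf2
β3 stroke at I1

bond 0 stroke→Sf1  (Sf1 (Sf) sets flow on bond)
bond 2 stroke→Sf2  (source Sf2 imposes f)
bond 1 stroke→J1  (C1 outputs effort q/C1)
bond 3 stroke→I1  (J1: bond 1 brought effort, rest push out)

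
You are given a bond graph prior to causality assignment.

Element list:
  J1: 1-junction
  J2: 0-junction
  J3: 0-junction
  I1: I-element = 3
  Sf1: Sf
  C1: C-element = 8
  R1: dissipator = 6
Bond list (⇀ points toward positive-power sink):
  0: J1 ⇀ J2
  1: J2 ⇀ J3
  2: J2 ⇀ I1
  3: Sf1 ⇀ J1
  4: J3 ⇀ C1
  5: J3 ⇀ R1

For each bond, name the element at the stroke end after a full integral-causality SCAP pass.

b3 stroke→Sf1  (Sf1 fixes flow; stroke at Sf1)
b0 stroke→J1  (J1: bond 3 brought flow, rest push out)
b2 stroke→I1  (I1: I, integral causality)
b1 stroke→J2  (closing 0-jn rule on J2)
b4 stroke→J3  (C1: C, integral causality)
b5 stroke→R1  (J3: bond 4 brought effort, rest push out)

#0 stroke→J1
#1 stroke→J2
#2 stroke→I1
#3 stroke→Sf1
#4 stroke→J3
#5 stroke→R1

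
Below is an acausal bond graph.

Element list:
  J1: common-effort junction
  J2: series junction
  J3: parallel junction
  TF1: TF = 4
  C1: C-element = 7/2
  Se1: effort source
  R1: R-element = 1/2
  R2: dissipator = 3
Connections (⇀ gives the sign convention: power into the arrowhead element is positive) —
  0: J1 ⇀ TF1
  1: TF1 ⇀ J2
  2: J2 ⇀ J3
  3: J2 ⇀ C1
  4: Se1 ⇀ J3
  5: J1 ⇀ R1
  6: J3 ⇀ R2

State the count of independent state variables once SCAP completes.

1  (C1 all integral)

bond 4 stroke at J3  (Se1 (Se) sets effort on bond)
bond 2 stroke at J2  (J3 effort already set via bond 4)
bond 6 stroke at R2  (common-e at J3 fixed by 4)
bond 3 stroke at J2  (C1 integral (e out))
bond 1 stroke at TF1  (closing 1-jn rule on J2)
bond 0 stroke at J1  (through TF1, causality passes straight; one stroke at TF1)
bond 5 stroke at R1  (common-e at J1 fixed by 0)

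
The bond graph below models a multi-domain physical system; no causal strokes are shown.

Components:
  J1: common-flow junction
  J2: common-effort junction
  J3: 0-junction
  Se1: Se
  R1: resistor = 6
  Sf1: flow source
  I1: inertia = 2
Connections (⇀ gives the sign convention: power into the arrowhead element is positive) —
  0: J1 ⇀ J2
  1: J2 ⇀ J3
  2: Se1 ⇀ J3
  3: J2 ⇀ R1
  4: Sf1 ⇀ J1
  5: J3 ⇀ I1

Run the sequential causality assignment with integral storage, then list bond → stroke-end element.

bond 2 stroke→J3  (source Se1 imposes e)
bond 4 stroke→Sf1  (source Sf1 imposes f)
bond 0 stroke→J1  (J1 flow already set via bond 4)
bond 1 stroke→J2  (common-e at J3 fixed by 2)
bond 5 stroke→I1  (common-e at J3 fixed by 2)
bond 3 stroke→R1  (0-jn J2 has e-setter on 1)

β0 stroke→J1
β1 stroke→J2
β2 stroke→J3
β3 stroke→R1
β4 stroke→Sf1
β5 stroke→I1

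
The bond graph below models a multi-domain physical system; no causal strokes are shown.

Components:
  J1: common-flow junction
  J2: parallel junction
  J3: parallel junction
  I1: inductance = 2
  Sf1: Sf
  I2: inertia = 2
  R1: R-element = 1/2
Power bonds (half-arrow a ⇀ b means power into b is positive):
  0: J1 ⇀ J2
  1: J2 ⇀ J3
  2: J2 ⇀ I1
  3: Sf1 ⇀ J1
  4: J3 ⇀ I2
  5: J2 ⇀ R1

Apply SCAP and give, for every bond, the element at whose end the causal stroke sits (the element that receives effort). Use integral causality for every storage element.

β0 stroke→J1
β1 stroke→J3
β2 stroke→I1
β3 stroke→Sf1
β4 stroke→I2
β5 stroke→J2

b3 stroke at Sf1  (source Sf1 imposes f)
b0 stroke at J1  (1-jn J1 has f-setter on 3)
b2 stroke at I1  (I1 outputs flow p/I1)
b4 stroke at I2  (I2: I, integral causality)
b1 stroke at J3  (J3 needs exactly one e-in)
b5 stroke at J2  (J2: last free bond brings effort in)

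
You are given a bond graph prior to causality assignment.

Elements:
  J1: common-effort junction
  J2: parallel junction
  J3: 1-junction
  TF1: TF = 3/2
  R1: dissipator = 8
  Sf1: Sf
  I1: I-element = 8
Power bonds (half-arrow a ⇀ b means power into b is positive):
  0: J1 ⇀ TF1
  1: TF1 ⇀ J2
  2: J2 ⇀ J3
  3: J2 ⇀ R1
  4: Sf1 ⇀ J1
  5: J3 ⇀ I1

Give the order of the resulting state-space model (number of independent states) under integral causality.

β4 →Sf1  (Sf1 fixes flow; stroke at Sf1)
β0 →J1  (J1 needs exactly one e-in)
β1 →TF1  (TF1: transformer flips bond 0)
β5 →I1  (I1 outputs flow p/I1)
β2 →J3  (common-f at J3 fixed by 5)
β3 →J2  (closing 0-jn rule on J2)

1  (I1 all integral)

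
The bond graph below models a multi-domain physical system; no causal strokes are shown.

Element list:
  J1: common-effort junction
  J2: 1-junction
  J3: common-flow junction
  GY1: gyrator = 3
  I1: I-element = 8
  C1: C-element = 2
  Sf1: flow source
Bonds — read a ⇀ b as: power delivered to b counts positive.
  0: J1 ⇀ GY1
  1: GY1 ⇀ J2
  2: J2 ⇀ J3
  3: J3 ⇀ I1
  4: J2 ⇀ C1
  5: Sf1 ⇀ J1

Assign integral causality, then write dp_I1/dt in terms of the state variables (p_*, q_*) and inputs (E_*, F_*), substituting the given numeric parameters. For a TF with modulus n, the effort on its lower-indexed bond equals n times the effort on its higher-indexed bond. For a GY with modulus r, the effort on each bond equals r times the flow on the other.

β5 stroke at Sf1  (Sf1 (Sf) sets flow on bond)
β0 stroke at J1  (J1 needs exactly one e-in)
β1 stroke at J2  (GY GY1: same side as bond 0)
β3 stroke at I1  (I1: I, integral causality)
β2 stroke at J3  (J3 flow already set via bond 3)
β4 stroke at J2  (J2 flow already set via bond 2)

dp_I1/dt = 3*F_Sf1 - q_C1/2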